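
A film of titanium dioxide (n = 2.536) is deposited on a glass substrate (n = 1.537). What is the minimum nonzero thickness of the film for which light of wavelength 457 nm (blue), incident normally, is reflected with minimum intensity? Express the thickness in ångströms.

901 Å

Top surface (1.0 → 2.536): reflection off a higher-index medium gives a half-wave phase shift.
At the lower boundary (n = 2.536 to n = 1.537) the reflected ray undergoes no phase shift.
Net: one phase inversion between the two reflected rays.
For dark reflection here: 2 n t = m λ.
Minimum nonzero at m = 1: t = λ / (2 n) = 457 / (2 × 2.536) = 90.1 nm.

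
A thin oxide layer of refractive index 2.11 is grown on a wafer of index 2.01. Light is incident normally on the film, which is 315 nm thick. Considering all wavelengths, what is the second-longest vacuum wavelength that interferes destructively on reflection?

At the upper boundary (n = 1.0 to n = 2.11) the reflected ray undergoes a half-wave phase shift.
Bottom surface (2.11 → 2.01): reflection off a lower-index medium gives no phase shift.
Net: one phase inversion between the two reflected rays.
So the condition for destructive reflection is 2 n t = m λ.
λ = 2 n t / m. The second-longest wavelength is m = 2: λ = 2 × 2.11 × 315 / 2.00 = 665 nm.

665 nm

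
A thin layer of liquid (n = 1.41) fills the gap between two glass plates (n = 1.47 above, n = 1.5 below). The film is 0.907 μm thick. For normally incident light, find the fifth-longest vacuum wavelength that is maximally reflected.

Top surface (1.47 → 1.41): reflection off a lower-index medium gives no phase shift.
Ray reflecting at the bottom interface goes from n = 1.41 toward n = 1.5: a half-wave phase shift.
The two reflections differ by half a wavelength.
So the condition for constructive reflection is 2 n t = (m + ½) λ.
λ = 2 n t / (m + ½). The fifth-longest wavelength is m = 4: λ = 2 × 1.41 × 907 / 4.50 = 568 nm.

568 nm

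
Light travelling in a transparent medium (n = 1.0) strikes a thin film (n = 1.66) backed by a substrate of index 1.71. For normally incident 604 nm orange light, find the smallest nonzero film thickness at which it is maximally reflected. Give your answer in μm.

0.182 μm

Ray reflecting at the top interface goes from n = 1.0 toward n = 1.66: a half-wave phase shift.
Bottom surface (1.66 → 1.71): reflection off a higher-index medium gives a half-wave phase shift.
The two reflections carry the same phase change, so no net offset.
With no net inversion, constructive interference in reflection requires 2 n t = m λ.
Minimum nonzero at m = 1: t = λ / (2 n) = 604 / (2 × 1.66) = 182 nm.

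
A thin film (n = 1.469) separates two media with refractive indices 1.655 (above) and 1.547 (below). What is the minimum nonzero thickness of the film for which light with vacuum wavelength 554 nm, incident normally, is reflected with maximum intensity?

Top surface (1.655 → 1.469): reflection off a lower-index medium gives no phase shift.
Ray reflecting at the bottom interface goes from n = 1.469 toward n = 1.547: a half-wave phase shift.
The two reflections differ by half a wavelength.
For maximum reflection here: 2 n t = (m + ½) λ.
Minimum at m = 0: t = λ / (4 n) = 554 / (4 × 1.469) = 94.3 nm.

94.3 nm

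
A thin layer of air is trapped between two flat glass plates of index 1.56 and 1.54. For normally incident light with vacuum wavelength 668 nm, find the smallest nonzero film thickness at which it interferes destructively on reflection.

334 nm

Top surface (1.56 → 1.0): reflection off a lower-index medium gives no phase shift.
Bottom surface (1.0 → 1.54): reflection off a higher-index medium gives a half-wave phase shift.
Net: one phase inversion between the two reflected rays.
With one net inversion, destructive interference in reflection requires 2 n t = m λ.
Minimum nonzero at m = 1: t = λ / (2 n) = 668 / (2 × 1.0) = 334 nm.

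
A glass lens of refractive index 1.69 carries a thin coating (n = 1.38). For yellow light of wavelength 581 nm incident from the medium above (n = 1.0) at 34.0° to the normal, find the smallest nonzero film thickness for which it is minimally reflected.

115 nm

At the upper boundary (n = 1.0 to n = 1.38) the reflected ray undergoes a half-wave phase shift.
Bottom surface (1.38 → 1.69): reflection off a higher-index medium gives a half-wave phase shift.
Zero or two π shifts → no net half-wave offset.
So the condition for destructive reflection is 2 n t cos θ_r = (m + ½) λ.
Snell's law: 1.0 sin 34.0° = 1.38 sin θ_r → sin θ_r = 0.405, cos θ_r = 0.914.
Minimum at m = 0: t = λ / (4 n cos θ_r) = 581 / (4 × 1.38 × 0.914) = 115 nm.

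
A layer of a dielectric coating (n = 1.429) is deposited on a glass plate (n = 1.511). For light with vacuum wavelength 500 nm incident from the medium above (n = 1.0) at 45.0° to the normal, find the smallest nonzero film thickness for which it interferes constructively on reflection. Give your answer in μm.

At the upper boundary (n = 1.0 to n = 1.429) the reflected ray undergoes a half-wave phase shift.
Ray reflecting at the bottom interface goes from n = 1.429 toward n = 1.511: a half-wave phase shift.
Net: no relative phase inversion (both shifts match).
With no net inversion, constructive interference in reflection requires 2 n t cos θ_r = m λ.
Snell's law: 1.0 sin 45.0° = 1.429 sin θ_r → sin θ_r = 0.495, cos θ_r = 0.869.
Minimum nonzero at m = 1: t = λ / (2 n cos θ_r) = 500 / (2 × 1.429 × 0.869) = 201 nm.

0.201 μm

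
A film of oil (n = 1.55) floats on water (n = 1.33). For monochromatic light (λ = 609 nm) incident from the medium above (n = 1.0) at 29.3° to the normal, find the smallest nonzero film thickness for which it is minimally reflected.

At the upper boundary (n = 1.0 to n = 1.55) the reflected ray undergoes a half-wave phase shift.
Ray reflecting at the bottom interface goes from n = 1.55 toward n = 1.33: no phase shift.
Exactly one π shift → a net half-wave offset.
For minimum reflection here: 2 n t cos θ_r = m λ.
Snell's law: 1.0 sin 29.3° = 1.55 sin θ_r → sin θ_r = 0.316, cos θ_r = 0.949.
Minimum nonzero at m = 1: t = λ / (2 n cos θ_r) = 609 / (2 × 1.55 × 0.949) = 207 nm.

207 nm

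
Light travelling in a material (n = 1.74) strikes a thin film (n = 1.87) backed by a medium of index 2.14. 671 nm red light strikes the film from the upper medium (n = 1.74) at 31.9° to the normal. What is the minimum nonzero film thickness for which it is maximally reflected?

At the upper boundary (n = 1.74 to n = 1.87) the reflected ray undergoes a half-wave phase shift.
Ray reflecting at the bottom interface goes from n = 1.87 toward n = 2.14: a half-wave phase shift.
Net: no relative phase inversion (both shifts match).
For maximum reflection here: 2 n t cos θ_r = m λ.
Snell's law: 1.74 sin 31.9° = 1.87 sin θ_r → sin θ_r = 0.492, cos θ_r = 0.871.
Minimum nonzero at m = 1: t = λ / (2 n cos θ_r) = 671 / (2 × 1.87 × 0.871) = 206 nm.

206 nm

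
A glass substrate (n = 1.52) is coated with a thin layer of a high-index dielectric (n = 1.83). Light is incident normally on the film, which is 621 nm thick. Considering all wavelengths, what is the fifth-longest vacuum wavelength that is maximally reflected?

At the upper boundary (n = 1.0 to n = 1.83) the reflected ray undergoes a half-wave phase shift.
At the lower boundary (n = 1.83 to n = 1.52) the reflected ray undergoes no phase shift.
Exactly one π shift → a net half-wave offset.
For strong reflection here: 2 n t = (m + ½) λ.
λ = 2 n t / (m + ½). The fifth-longest wavelength is m = 4: λ = 2 × 1.83 × 621 / 4.50 = 505 nm.

505 nm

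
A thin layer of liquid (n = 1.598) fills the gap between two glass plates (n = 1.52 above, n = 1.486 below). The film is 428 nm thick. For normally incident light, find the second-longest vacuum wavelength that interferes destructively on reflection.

684 nm

Ray reflecting at the top interface goes from n = 1.52 toward n = 1.598: a half-wave phase shift.
Ray reflecting at the bottom interface goes from n = 1.598 toward n = 1.486: no phase shift.
Net: one phase inversion between the two reflected rays.
For dark reflection here: 2 n t = m λ.
λ = 2 n t / m. The second-longest wavelength is m = 2: λ = 2 × 1.598 × 428 / 2.00 = 684 nm.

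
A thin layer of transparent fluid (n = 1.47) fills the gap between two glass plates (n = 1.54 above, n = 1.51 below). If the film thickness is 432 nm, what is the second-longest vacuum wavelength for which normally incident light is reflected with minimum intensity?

635 nm

Ray reflecting at the top interface goes from n = 1.54 toward n = 1.47: no phase shift.
Bottom surface (1.47 → 1.51): reflection off a higher-index medium gives a half-wave phase shift.
Net: one phase inversion between the two reflected rays.
With one net inversion, destructive interference in reflection requires 2 n t = m λ.
λ = 2 n t / m. The second-longest wavelength is m = 2: λ = 2 × 1.47 × 432 / 2.00 = 635 nm.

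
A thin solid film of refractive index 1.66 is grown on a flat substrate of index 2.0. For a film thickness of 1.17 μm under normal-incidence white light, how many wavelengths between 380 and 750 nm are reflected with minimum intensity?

Ray reflecting at the top interface goes from n = 1.0 toward n = 1.66: a half-wave phase shift.
At the lower boundary (n = 1.66 to n = 2.0) the reflected ray undergoes a half-wave phase shift.
Zero or two π shifts → no net half-wave offset.
With no net inversion, destructive interference in reflection requires 2 n t = (m + ½) λ.
λ = 2 n t / (m + ½) = 3884 / (m + ½) nm.
m=4: 863 nm (IR); m=5: 706 nm (visible); m=6: 598 nm (visible); m=7: 518 nm (visible); m=8: 457 nm (visible); m=9: 409 nm (visible); m=10: 370 nm (UV).

5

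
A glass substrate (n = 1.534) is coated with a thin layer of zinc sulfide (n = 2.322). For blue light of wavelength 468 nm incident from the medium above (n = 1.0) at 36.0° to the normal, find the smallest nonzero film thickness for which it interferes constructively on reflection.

At the upper boundary (n = 1.0 to n = 2.322) the reflected ray undergoes a half-wave phase shift.
Ray reflecting at the bottom interface goes from n = 2.322 toward n = 1.534: no phase shift.
Exactly one π shift → a net half-wave offset.
With one net inversion, constructive interference in reflection requires 2 n t cos θ_r = (m + ½) λ.
Snell's law: 1.0 sin 36.0° = 2.322 sin θ_r → sin θ_r = 0.253, cos θ_r = 0.967.
Minimum at m = 0: t = λ / (4 n cos θ_r) = 468 / (4 × 2.322 × 0.967) = 52.1 nm.

52.1 nm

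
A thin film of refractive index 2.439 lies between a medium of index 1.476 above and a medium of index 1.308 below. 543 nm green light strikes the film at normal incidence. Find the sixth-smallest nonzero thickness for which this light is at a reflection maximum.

612 nm

Ray reflecting at the top interface goes from n = 1.476 toward n = 2.439: a half-wave phase shift.
Bottom surface (2.439 → 1.308): reflection off a lower-index medium gives no phase shift.
Exactly one π shift → a net half-wave offset.
So the condition for constructive reflection is 2 n t = (m + ½) λ.
The sixth-smallest nonzero thickness corresponds to m = 5: t = (m + ½) λ / (2 n) = 5.50 × 543 / (2 × 2.439) = 612 nm.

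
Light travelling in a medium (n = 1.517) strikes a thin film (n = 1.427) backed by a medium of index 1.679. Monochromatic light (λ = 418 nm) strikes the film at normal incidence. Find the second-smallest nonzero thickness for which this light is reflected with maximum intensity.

220 nm

At the upper boundary (n = 1.517 to n = 1.427) the reflected ray undergoes no phase shift.
At the lower boundary (n = 1.427 to n = 1.679) the reflected ray undergoes a half-wave phase shift.
Exactly one π shift → a net half-wave offset.
For strong reflection here: 2 n t = (m + ½) λ.
The second-smallest nonzero thickness corresponds to m = 1: t = (m + ½) λ / (2 n) = 1.50 × 418 / (2 × 1.427) = 220 nm.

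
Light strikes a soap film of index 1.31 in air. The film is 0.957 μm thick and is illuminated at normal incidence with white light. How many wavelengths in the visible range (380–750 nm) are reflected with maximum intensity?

Top surface (1.0 → 1.31): reflection off a higher-index medium gives a half-wave phase shift.
At the lower boundary (n = 1.31 to n = 1.0) the reflected ray undergoes no phase shift.
Exactly one π shift → a net half-wave offset.
For bright reflection here: 2 n t = (m + ½) λ.
λ = 2 n t / (m + ½) = 2507 / (m + ½) nm.
m=2: 1003 nm (IR); m=3: 716 nm (visible); m=4: 557 nm (visible); m=5: 456 nm (visible); m=6: 386 nm (visible); m=7: 334 nm (UV).

4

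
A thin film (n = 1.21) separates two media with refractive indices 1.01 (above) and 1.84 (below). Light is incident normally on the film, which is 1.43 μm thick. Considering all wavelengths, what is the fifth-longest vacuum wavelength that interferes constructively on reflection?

At the upper boundary (n = 1.01 to n = 1.21) the reflected ray undergoes a half-wave phase shift.
Ray reflecting at the bottom interface goes from n = 1.21 toward n = 1.84: a half-wave phase shift.
The two reflections carry the same phase change, so no net offset.
So the condition for constructive reflection is 2 n t = m λ.
λ = 2 n t / m. The fifth-longest wavelength is m = 5: λ = 2 × 1.21 × 1430 / 5.00 = 692 nm.

692 nm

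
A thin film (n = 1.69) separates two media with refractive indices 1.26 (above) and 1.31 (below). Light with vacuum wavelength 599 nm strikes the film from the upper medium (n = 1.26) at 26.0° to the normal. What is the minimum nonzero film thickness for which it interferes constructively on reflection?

93.8 nm

Ray reflecting at the top interface goes from n = 1.26 toward n = 1.69: a half-wave phase shift.
At the lower boundary (n = 1.69 to n = 1.31) the reflected ray undergoes no phase shift.
Net: one phase inversion between the two reflected rays.
So the condition for constructive reflection is 2 n t cos θ_r = (m + ½) λ.
Snell's law: 1.26 sin 26.0° = 1.69 sin θ_r → sin θ_r = 0.327, cos θ_r = 0.945.
Minimum at m = 0: t = λ / (4 n cos θ_r) = 599 / (4 × 1.69 × 0.945) = 93.8 nm.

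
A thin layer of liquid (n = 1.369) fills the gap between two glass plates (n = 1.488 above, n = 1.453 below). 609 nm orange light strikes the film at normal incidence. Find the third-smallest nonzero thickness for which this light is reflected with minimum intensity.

667 nm

Top surface (1.488 → 1.369): reflection off a lower-index medium gives no phase shift.
Ray reflecting at the bottom interface goes from n = 1.369 toward n = 1.453: a half-wave phase shift.
Exactly one π shift → a net half-wave offset.
For minimum reflection here: 2 n t = m λ.
The third-smallest nonzero thickness corresponds to m = 3: t = m λ / (2 n) = 3.00 × 609 / (2 × 1.369) = 667 nm.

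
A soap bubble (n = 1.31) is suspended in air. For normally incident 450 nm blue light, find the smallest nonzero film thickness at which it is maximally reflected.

85.9 nm

At the upper boundary (n = 1.0 to n = 1.31) the reflected ray undergoes a half-wave phase shift.
At the lower boundary (n = 1.31 to n = 1.0) the reflected ray undergoes no phase shift.
Net: one phase inversion between the two reflected rays.
So the condition for constructive reflection is 2 n t = (m + ½) λ.
Minimum at m = 0: t = λ / (4 n) = 450 / (4 × 1.31) = 85.9 nm.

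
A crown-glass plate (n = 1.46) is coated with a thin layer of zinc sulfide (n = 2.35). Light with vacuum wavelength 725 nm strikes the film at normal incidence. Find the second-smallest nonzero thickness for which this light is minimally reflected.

At the upper boundary (n = 1.0 to n = 2.35) the reflected ray undergoes a half-wave phase shift.
Ray reflecting at the bottom interface goes from n = 2.35 toward n = 1.46: no phase shift.
Net: one phase inversion between the two reflected rays.
So the condition for destructive reflection is 2 n t = m λ.
The second-smallest nonzero thickness corresponds to m = 2: t = m λ / (2 n) = 2.00 × 725 / (2 × 2.35) = 309 nm.

309 nm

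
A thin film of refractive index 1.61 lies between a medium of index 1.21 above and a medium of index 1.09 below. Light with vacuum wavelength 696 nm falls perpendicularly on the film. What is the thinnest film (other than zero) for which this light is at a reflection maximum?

Ray reflecting at the top interface goes from n = 1.21 toward n = 1.61: a half-wave phase shift.
At the lower boundary (n = 1.61 to n = 1.09) the reflected ray undergoes no phase shift.
The two reflections differ by half a wavelength.
So the condition for constructive reflection is 2 n t = (m + ½) λ.
Minimum at m = 0: t = λ / (4 n) = 696 / (4 × 1.61) = 108 nm.

108 nm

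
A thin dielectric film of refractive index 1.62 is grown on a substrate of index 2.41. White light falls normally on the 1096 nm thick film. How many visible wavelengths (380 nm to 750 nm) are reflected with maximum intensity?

5

Top surface (1.0 → 1.62): reflection off a higher-index medium gives a half-wave phase shift.
At the lower boundary (n = 1.62 to n = 2.41) the reflected ray undergoes a half-wave phase shift.
The two reflections carry the same phase change, so no net offset.
For bright reflection here: 2 n t = m λ.
λ = 2 n t / m = 3551 / m nm.
m=4: 888 nm (IR); m=5: 710 nm (visible); m=6: 592 nm (visible); m=7: 507 nm (visible); m=8: 444 nm (visible); m=9: 395 nm (visible); m=10: 355 nm (UV).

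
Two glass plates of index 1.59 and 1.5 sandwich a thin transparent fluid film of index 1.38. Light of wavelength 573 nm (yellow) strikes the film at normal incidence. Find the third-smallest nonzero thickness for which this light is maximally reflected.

519 nm

Ray reflecting at the top interface goes from n = 1.59 toward n = 1.38: no phase shift.
At the lower boundary (n = 1.38 to n = 1.5) the reflected ray undergoes a half-wave phase shift.
The two reflections differ by half a wavelength.
With one net inversion, constructive interference in reflection requires 2 n t = (m + ½) λ.
The third-smallest nonzero thickness corresponds to m = 2: t = (m + ½) λ / (2 n) = 2.50 × 573 / (2 × 1.38) = 519 nm.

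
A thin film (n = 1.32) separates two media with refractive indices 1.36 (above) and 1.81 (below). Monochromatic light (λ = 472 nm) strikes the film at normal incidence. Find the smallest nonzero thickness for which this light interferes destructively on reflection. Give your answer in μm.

0.179 μm

Top surface (1.36 → 1.32): reflection off a lower-index medium gives no phase shift.
At the lower boundary (n = 1.32 to n = 1.81) the reflected ray undergoes a half-wave phase shift.
Net: one phase inversion between the two reflected rays.
With one net inversion, destructive interference in reflection requires 2 n t = m λ.
The smallest nonzero thickness corresponds to m = 1: t = m λ / (2 n) = 1.00 × 472 / (2 × 1.32) = 179 nm.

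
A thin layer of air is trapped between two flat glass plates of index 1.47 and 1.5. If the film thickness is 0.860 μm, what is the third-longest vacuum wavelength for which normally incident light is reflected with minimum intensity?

573 nm

Ray reflecting at the top interface goes from n = 1.47 toward n = 1.0: no phase shift.
Ray reflecting at the bottom interface goes from n = 1.0 toward n = 1.5: a half-wave phase shift.
Exactly one π shift → a net half-wave offset.
With one net inversion, destructive interference in reflection requires 2 n t = m λ.
λ = 2 n t / m. The third-longest wavelength is m = 3: λ = 2 × 1.0 × 860 / 3.00 = 573 nm.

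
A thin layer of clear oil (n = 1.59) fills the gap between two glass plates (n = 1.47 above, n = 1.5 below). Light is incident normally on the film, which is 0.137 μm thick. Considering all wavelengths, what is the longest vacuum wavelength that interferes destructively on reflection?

Top surface (1.47 → 1.59): reflection off a higher-index medium gives a half-wave phase shift.
Ray reflecting at the bottom interface goes from n = 1.59 toward n = 1.5: no phase shift.
Exactly one π shift → a net half-wave offset.
For minimum reflection here: 2 n t = m λ.
λ = 2 n t / m. The longest wavelength is m = 1: λ = 2 × 1.59 × 137 / 1.00 = 436 nm.

436 nm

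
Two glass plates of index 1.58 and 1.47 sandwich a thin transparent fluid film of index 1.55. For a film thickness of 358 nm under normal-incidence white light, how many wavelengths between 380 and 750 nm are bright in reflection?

1

Ray reflecting at the top interface goes from n = 1.58 toward n = 1.55: no phase shift.
Bottom surface (1.55 → 1.47): reflection off a lower-index medium gives no phase shift.
Net: no relative phase inversion (both shifts match).
For bright reflection here: 2 n t = m λ.
λ = 2 n t / m = 1110 / m nm.
m=1: 1110 nm (IR); m=2: 555 nm (visible); m=3: 370 nm (UV).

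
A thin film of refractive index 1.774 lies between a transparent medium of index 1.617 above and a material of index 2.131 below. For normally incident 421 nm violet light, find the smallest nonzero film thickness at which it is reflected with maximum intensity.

At the upper boundary (n = 1.617 to n = 1.774) the reflected ray undergoes a half-wave phase shift.
Ray reflecting at the bottom interface goes from n = 1.774 toward n = 2.131: a half-wave phase shift.
Net: no relative phase inversion (both shifts match).
So the condition for constructive reflection is 2 n t = m λ.
Minimum nonzero at m = 1: t = λ / (2 n) = 421 / (2 × 1.774) = 119 nm.

119 nm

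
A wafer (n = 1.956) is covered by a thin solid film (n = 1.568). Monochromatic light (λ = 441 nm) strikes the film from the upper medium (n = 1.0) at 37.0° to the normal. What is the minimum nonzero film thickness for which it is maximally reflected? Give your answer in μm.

0.152 μm

Ray reflecting at the top interface goes from n = 1.0 toward n = 1.568: a half-wave phase shift.
Ray reflecting at the bottom interface goes from n = 1.568 toward n = 1.956: a half-wave phase shift.
Zero or two π shifts → no net half-wave offset.
So the condition for constructive reflection is 2 n t cos θ_r = m λ.
Snell's law: 1.0 sin 37.0° = 1.568 sin θ_r → sin θ_r = 0.384, cos θ_r = 0.923.
Minimum nonzero at m = 1: t = λ / (2 n cos θ_r) = 441 / (2 × 1.568 × 0.923) = 152 nm.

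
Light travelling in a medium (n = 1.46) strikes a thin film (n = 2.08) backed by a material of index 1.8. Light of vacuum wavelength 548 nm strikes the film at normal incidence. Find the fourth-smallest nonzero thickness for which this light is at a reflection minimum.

Ray reflecting at the top interface goes from n = 1.46 toward n = 2.08: a half-wave phase shift.
Bottom surface (2.08 → 1.8): reflection off a lower-index medium gives no phase shift.
Net: one phase inversion between the two reflected rays.
So the condition for destructive reflection is 2 n t = m λ.
The fourth-smallest nonzero thickness corresponds to m = 4: t = m λ / (2 n) = 4.00 × 548 / (2 × 2.08) = 527 nm.

527 nm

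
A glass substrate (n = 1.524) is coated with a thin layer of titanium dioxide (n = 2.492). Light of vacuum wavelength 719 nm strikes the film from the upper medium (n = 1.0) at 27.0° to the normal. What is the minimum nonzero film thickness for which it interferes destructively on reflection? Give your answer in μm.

At the upper boundary (n = 1.0 to n = 2.492) the reflected ray undergoes a half-wave phase shift.
Bottom surface (2.492 → 1.524): reflection off a lower-index medium gives no phase shift.
Net: one phase inversion between the two reflected rays.
For dark reflection here: 2 n t cos θ_r = m λ.
Snell's law: 1.0 sin 27.0° = 2.492 sin θ_r → sin θ_r = 0.182, cos θ_r = 0.983.
Minimum nonzero at m = 1: t = λ / (2 n cos θ_r) = 719 / (2 × 2.492 × 0.983) = 147 nm.

0.147 μm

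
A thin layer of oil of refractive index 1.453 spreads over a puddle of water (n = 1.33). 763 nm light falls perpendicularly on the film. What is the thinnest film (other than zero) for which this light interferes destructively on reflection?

263 nm

Ray reflecting at the top interface goes from n = 1.0 toward n = 1.453: a half-wave phase shift.
At the lower boundary (n = 1.453 to n = 1.33) the reflected ray undergoes no phase shift.
Exactly one π shift → a net half-wave offset.
For dark reflection here: 2 n t = m λ.
Minimum nonzero at m = 1: t = λ / (2 n) = 763 / (2 × 1.453) = 263 nm.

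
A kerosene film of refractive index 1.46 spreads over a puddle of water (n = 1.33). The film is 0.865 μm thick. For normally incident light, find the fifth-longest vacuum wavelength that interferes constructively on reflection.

561 nm

Top surface (1.0 → 1.46): reflection off a higher-index medium gives a half-wave phase shift.
Ray reflecting at the bottom interface goes from n = 1.46 toward n = 1.33: no phase shift.
Net: one phase inversion between the two reflected rays.
With one net inversion, constructive interference in reflection requires 2 n t = (m + ½) λ.
λ = 2 n t / (m + ½). The fifth-longest wavelength is m = 4: λ = 2 × 1.46 × 865 / 4.50 = 561 nm.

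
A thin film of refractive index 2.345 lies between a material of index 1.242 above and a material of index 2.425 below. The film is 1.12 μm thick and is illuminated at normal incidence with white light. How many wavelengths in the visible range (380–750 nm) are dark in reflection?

7

Top surface (1.242 → 2.345): reflection off a higher-index medium gives a half-wave phase shift.
At the lower boundary (n = 2.345 to n = 2.425) the reflected ray undergoes a half-wave phase shift.
Zero or two π shifts → no net half-wave offset.
With no net inversion, destructive interference in reflection requires 2 n t = (m + ½) λ.
λ = 2 n t / (m + ½) = 5253 / (m + ½) nm.
m=6: 808 nm (IR); m=7: 700 nm (visible); m=8: 618 nm (visible); m=9: 553 nm (visible); m=10: 500 nm (visible); m=11: 457 nm (visible); m=12: 420 nm (visible); m=13: 389 nm (visible); m=14: 362 nm (UV).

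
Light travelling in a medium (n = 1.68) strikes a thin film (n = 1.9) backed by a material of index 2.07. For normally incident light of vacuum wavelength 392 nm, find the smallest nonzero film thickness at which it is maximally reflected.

Ray reflecting at the top interface goes from n = 1.68 toward n = 1.9: a half-wave phase shift.
Ray reflecting at the bottom interface goes from n = 1.9 toward n = 2.07: a half-wave phase shift.
Net: no relative phase inversion (both shifts match).
With no net inversion, constructive interference in reflection requires 2 n t = m λ.
Minimum nonzero at m = 1: t = λ / (2 n) = 392 / (2 × 1.9) = 103 nm.

103 nm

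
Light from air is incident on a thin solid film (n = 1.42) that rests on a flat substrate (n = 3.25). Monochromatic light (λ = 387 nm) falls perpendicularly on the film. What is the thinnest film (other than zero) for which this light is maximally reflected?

At the upper boundary (n = 1.0 to n = 1.42) the reflected ray undergoes a half-wave phase shift.
At the lower boundary (n = 1.42 to n = 3.25) the reflected ray undergoes a half-wave phase shift.
The two reflections carry the same phase change, so no net offset.
So the condition for constructive reflection is 2 n t = m λ.
Minimum nonzero at m = 1: t = λ / (2 n) = 387 / (2 × 1.42) = 136 nm.

136 nm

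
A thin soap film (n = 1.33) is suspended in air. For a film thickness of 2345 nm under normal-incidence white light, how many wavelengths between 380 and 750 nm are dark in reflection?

Ray reflecting at the top interface goes from n = 1.0 toward n = 1.33: a half-wave phase shift.
Ray reflecting at the bottom interface goes from n = 1.33 toward n = 1.0: no phase shift.
Exactly one π shift → a net half-wave offset.
So the condition for destructive reflection is 2 n t = m λ.
λ = 2 n t / m = 6238 / m nm.
m=8: 780 nm (IR); m=9: 693 nm (visible); m=10: 624 nm (visible); m=11: 567 nm (visible); m=12: 520 nm (visible); m=13: 480 nm (visible); m=14: 446 nm (visible); m=15: 416 nm (visible); m=16: 390 nm (visible); m=17: 367 nm (UV).

8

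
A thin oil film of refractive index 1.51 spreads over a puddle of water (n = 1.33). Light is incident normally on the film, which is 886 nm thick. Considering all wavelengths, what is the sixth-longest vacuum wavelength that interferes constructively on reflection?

Top surface (1.0 → 1.51): reflection off a higher-index medium gives a half-wave phase shift.
At the lower boundary (n = 1.51 to n = 1.33) the reflected ray undergoes no phase shift.
Net: one phase inversion between the two reflected rays.
With one net inversion, constructive interference in reflection requires 2 n t = (m + ½) λ.
λ = 2 n t / (m + ½). The sixth-longest wavelength is m = 5: λ = 2 × 1.51 × 886 / 5.50 = 486 nm.

486 nm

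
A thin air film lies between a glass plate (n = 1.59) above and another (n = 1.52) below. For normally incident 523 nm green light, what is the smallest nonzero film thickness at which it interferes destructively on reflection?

Top surface (1.59 → 1.0): reflection off a lower-index medium gives no phase shift.
At the lower boundary (n = 1.0 to n = 1.52) the reflected ray undergoes a half-wave phase shift.
The two reflections differ by half a wavelength.
With one net inversion, destructive interference in reflection requires 2 n t = m λ.
The smallest nonzero thickness corresponds to m = 1: t = m λ / (2 n) = 1.00 × 523 / (2 × 1.0) = 262 nm.

262 nm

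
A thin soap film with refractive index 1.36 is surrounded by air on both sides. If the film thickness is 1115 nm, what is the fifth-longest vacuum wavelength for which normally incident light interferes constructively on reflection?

674 nm

At the upper boundary (n = 1.0 to n = 1.36) the reflected ray undergoes a half-wave phase shift.
At the lower boundary (n = 1.36 to n = 1.0) the reflected ray undergoes no phase shift.
Exactly one π shift → a net half-wave offset.
For maximum reflection here: 2 n t = (m + ½) λ.
λ = 2 n t / (m + ½). The fifth-longest wavelength is m = 4: λ = 2 × 1.36 × 1115 / 4.50 = 674 nm.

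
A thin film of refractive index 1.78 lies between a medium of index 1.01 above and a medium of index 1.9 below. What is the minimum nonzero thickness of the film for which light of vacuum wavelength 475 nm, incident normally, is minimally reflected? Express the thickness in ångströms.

667 Å

Top surface (1.01 → 1.78): reflection off a higher-index medium gives a half-wave phase shift.
At the lower boundary (n = 1.78 to n = 1.9) the reflected ray undergoes a half-wave phase shift.
The two reflections carry the same phase change, so no net offset.
With no net inversion, destructive interference in reflection requires 2 n t = (m + ½) λ.
Minimum at m = 0: t = λ / (4 n) = 475 / (4 × 1.78) = 66.7 nm.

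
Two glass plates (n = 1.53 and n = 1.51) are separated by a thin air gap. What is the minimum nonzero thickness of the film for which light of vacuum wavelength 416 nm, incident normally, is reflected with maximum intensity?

104 nm

At the upper boundary (n = 1.53 to n = 1.0) the reflected ray undergoes no phase shift.
At the lower boundary (n = 1.0 to n = 1.51) the reflected ray undergoes a half-wave phase shift.
The two reflections differ by half a wavelength.
For maximum reflection here: 2 n t = (m + ½) λ.
Minimum at m = 0: t = λ / (4 n) = 416 / (4 × 1.0) = 104 nm.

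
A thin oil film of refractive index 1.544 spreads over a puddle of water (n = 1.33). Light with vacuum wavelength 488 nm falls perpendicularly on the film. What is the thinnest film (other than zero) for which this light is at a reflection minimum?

158 nm

At the upper boundary (n = 1.0 to n = 1.544) the reflected ray undergoes a half-wave phase shift.
Bottom surface (1.544 → 1.33): reflection off a lower-index medium gives no phase shift.
Net: one phase inversion between the two reflected rays.
So the condition for destructive reflection is 2 n t = m λ.
Minimum nonzero at m = 1: t = λ / (2 n) = 488 / (2 × 1.544) = 158 nm.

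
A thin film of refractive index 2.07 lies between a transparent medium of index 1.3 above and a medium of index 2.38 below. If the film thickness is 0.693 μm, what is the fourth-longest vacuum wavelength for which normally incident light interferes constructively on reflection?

Ray reflecting at the top interface goes from n = 1.3 toward n = 2.07: a half-wave phase shift.
At the lower boundary (n = 2.07 to n = 2.38) the reflected ray undergoes a half-wave phase shift.
The two reflections carry the same phase change, so no net offset.
For bright reflection here: 2 n t = m λ.
λ = 2 n t / m. The fourth-longest wavelength is m = 4: λ = 2 × 2.07 × 693 / 4.00 = 717 nm.

717 nm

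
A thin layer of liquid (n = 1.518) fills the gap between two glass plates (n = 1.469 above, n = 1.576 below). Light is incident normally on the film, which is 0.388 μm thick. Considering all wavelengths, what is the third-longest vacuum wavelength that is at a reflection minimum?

Ray reflecting at the top interface goes from n = 1.469 toward n = 1.518: a half-wave phase shift.
Bottom surface (1.518 → 1.576): reflection off a higher-index medium gives a half-wave phase shift.
Net: no relative phase inversion (both shifts match).
For dark reflection here: 2 n t = (m + ½) λ.
λ = 2 n t / (m + ½). The third-longest wavelength is m = 2: λ = 2 × 1.518 × 388 / 2.50 = 471 nm.

471 nm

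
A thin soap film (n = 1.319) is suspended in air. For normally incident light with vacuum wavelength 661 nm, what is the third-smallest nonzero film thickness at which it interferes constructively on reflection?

Top surface (1.0 → 1.319): reflection off a higher-index medium gives a half-wave phase shift.
At the lower boundary (n = 1.319 to n = 1.0) the reflected ray undergoes no phase shift.
Net: one phase inversion between the two reflected rays.
For maximum reflection here: 2 n t = (m + ½) λ.
The third-smallest nonzero thickness corresponds to m = 2: t = (m + ½) λ / (2 n) = 2.50 × 661 / (2 × 1.319) = 626 nm.

626 nm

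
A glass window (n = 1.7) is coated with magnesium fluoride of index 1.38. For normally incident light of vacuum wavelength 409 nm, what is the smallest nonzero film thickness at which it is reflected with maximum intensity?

At the upper boundary (n = 1.0 to n = 1.38) the reflected ray undergoes a half-wave phase shift.
Ray reflecting at the bottom interface goes from n = 1.38 toward n = 1.7: a half-wave phase shift.
Net: no relative phase inversion (both shifts match).
For strong reflection here: 2 n t = m λ.
The smallest nonzero thickness corresponds to m = 1: t = m λ / (2 n) = 1.00 × 409 / (2 × 1.38) = 148 nm.

148 nm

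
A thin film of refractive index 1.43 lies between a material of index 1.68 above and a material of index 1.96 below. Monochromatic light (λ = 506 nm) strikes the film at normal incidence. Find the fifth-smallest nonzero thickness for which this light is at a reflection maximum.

796 nm

Ray reflecting at the top interface goes from n = 1.68 toward n = 1.43: no phase shift.
Bottom surface (1.43 → 1.96): reflection off a higher-index medium gives a half-wave phase shift.
Net: one phase inversion between the two reflected rays.
For bright reflection here: 2 n t = (m + ½) λ.
The fifth-smallest nonzero thickness corresponds to m = 4: t = (m + ½) λ / (2 n) = 4.50 × 506 / (2 × 1.43) = 796 nm.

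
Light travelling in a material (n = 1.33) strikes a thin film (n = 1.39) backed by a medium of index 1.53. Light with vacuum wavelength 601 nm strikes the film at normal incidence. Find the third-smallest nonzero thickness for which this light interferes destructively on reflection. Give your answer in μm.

0.540 μm

At the upper boundary (n = 1.33 to n = 1.39) the reflected ray undergoes a half-wave phase shift.
Bottom surface (1.39 → 1.53): reflection off a higher-index medium gives a half-wave phase shift.
The two reflections carry the same phase change, so no net offset.
With no net inversion, destructive interference in reflection requires 2 n t = (m + ½) λ.
The third-smallest nonzero thickness corresponds to m = 2: t = (m + ½) λ / (2 n) = 2.50 × 601 / (2 × 1.39) = 540 nm.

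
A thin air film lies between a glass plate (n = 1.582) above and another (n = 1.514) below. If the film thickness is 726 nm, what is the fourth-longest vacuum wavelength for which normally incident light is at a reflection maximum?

At the upper boundary (n = 1.582 to n = 1.0) the reflected ray undergoes no phase shift.
Bottom surface (1.0 → 1.514): reflection off a higher-index medium gives a half-wave phase shift.
The two reflections differ by half a wavelength.
With one net inversion, constructive interference in reflection requires 2 n t = (m + ½) λ.
λ = 2 n t / (m + ½). The fourth-longest wavelength is m = 3: λ = 2 × 1.0 × 726 / 3.50 = 415 nm.

415 nm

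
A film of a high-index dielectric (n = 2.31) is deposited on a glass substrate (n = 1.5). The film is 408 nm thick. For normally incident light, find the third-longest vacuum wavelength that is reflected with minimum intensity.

Ray reflecting at the top interface goes from n = 1.0 toward n = 2.31: a half-wave phase shift.
At the lower boundary (n = 2.31 to n = 1.5) the reflected ray undergoes no phase shift.
Exactly one π shift → a net half-wave offset.
So the condition for destructive reflection is 2 n t = m λ.
λ = 2 n t / m. The third-longest wavelength is m = 3: λ = 2 × 2.31 × 408 / 3.00 = 628 nm.

628 nm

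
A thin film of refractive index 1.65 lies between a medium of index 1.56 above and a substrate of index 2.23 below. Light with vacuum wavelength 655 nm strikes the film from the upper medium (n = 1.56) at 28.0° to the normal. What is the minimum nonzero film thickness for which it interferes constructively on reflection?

Top surface (1.56 → 1.65): reflection off a higher-index medium gives a half-wave phase shift.
At the lower boundary (n = 1.65 to n = 2.23) the reflected ray undergoes a half-wave phase shift.
Net: no relative phase inversion (both shifts match).
For maximum reflection here: 2 n t cos θ_r = m λ.
Snell's law: 1.56 sin 28.0° = 1.65 sin θ_r → sin θ_r = 0.444, cos θ_r = 0.896.
Minimum nonzero at m = 1: t = λ / (2 n cos θ_r) = 655 / (2 × 1.65 × 0.896) = 221 nm.

221 nm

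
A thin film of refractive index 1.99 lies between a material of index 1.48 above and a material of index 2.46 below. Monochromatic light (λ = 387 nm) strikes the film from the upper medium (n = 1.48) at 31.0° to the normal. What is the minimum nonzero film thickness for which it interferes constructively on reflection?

Ray reflecting at the top interface goes from n = 1.48 toward n = 1.99: a half-wave phase shift.
Ray reflecting at the bottom interface goes from n = 1.99 toward n = 2.46: a half-wave phase shift.
The two reflections carry the same phase change, so no net offset.
For bright reflection here: 2 n t cos θ_r = m λ.
Snell's law: 1.48 sin 31.0° = 1.99 sin θ_r → sin θ_r = 0.383, cos θ_r = 0.924.
Minimum nonzero at m = 1: t = λ / (2 n cos θ_r) = 387 / (2 × 1.99 × 0.924) = 105 nm.

105 nm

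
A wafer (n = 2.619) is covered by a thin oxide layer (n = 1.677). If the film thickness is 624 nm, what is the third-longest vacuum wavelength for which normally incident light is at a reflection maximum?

At the upper boundary (n = 1.0 to n = 1.677) the reflected ray undergoes a half-wave phase shift.
Ray reflecting at the bottom interface goes from n = 1.677 toward n = 2.619: a half-wave phase shift.
Net: no relative phase inversion (both shifts match).
For bright reflection here: 2 n t = m λ.
λ = 2 n t / m. The third-longest wavelength is m = 3: λ = 2 × 1.677 × 624 / 3.00 = 698 nm.

698 nm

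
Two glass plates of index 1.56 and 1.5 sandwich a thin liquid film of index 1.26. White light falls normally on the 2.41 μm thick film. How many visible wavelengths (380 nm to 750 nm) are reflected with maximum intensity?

At the upper boundary (n = 1.56 to n = 1.26) the reflected ray undergoes no phase shift.
Ray reflecting at the bottom interface goes from n = 1.26 toward n = 1.5: a half-wave phase shift.
Exactly one π shift → a net half-wave offset.
With one net inversion, constructive interference in reflection requires 2 n t = (m + ½) λ.
λ = 2 n t / (m + ½) = 6073 / (m + ½) nm.
m=7: 810 nm (IR); m=8: 714 nm (visible); m=9: 639 nm (visible); m=10: 578 nm (visible); m=11: 528 nm (visible); m=12: 486 nm (visible); m=13: 450 nm (visible); m=14: 419 nm (visible); m=15: 392 nm (visible); m=16: 368 nm (UV).

8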